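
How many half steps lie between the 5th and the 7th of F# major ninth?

4

F#maj9 (F# major ninth): F#–A#–C#–E#–G#.
C# to E# is a major third: 4 semitones.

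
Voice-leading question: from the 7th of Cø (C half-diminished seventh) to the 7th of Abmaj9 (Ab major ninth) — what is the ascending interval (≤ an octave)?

major 6th

The 7th of Cø (C half-diminished seventh) is Bb; the 7th of Abmaj9 (Ab major ninth) is G.
Counting 6 letters and 9 half steps from Bb gives a major sixth.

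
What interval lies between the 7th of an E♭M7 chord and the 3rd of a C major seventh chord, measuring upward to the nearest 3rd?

E♭M7 has D as its 7th, and C major seventh has E as its 3rd.
Counting 2 letters and 2 half steps from D gives a major second.

major 2nd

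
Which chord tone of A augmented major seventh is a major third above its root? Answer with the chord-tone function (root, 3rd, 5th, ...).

A+maj7: A–C♯–E♯–G♯.
The root is A. A major third above A is C♯.
C♯ is the chord's 3rd.

3rd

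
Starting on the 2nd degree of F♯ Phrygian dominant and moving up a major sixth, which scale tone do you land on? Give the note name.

The scale is F♯ G A♯ B C♯ D E.
The 2nd degree is G; a major sixth above that is E — scale degree 7.

E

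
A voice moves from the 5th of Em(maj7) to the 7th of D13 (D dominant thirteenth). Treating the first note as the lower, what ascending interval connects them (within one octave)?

Em(maj7) has B as its 5th, and D13 (D dominant thirteenth) has C as its 7th.
From B to C: 1 semitone over a second = minor.

minor 2nd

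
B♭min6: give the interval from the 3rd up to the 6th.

augmented fourth

B♭m6 is spelled B♭–D♭–F–G.
So we need the interval from D♭ up to G.
From D♭ to G: 6 semitones over a fourth = augmented.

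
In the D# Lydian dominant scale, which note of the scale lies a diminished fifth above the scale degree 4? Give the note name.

The scale is D# E# F## G## A# B# C#.
The scale degree 4 is G##; a diminished fifth above that is D# — scale degree 1.

D#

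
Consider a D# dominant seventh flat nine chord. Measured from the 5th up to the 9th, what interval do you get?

d5

Spelling the chord: D#–F##–A#–C#–E.
So we need the interval from A# up to E.
A# up to E is 6 semitones, a half step narrower than a perfect fifth, so the interval is diminished.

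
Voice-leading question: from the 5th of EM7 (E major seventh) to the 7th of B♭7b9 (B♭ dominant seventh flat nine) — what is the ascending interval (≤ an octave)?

EM7 (E major seventh) has B as its 5th, and B♭7b9 (B♭ dominant seventh flat nine) has A♭ as its 7th.
From B to A♭: 9 semitones over a seventh = diminished.

diminished seventh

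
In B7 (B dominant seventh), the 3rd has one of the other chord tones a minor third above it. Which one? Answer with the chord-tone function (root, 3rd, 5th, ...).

5th

B7 is spelled B D# F# A.
The 3rd is D#. A minor third above D# is F#.
F# is the chord's 5th.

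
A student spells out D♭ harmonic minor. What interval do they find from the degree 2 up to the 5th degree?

perfect fourth

The scale runs D♭ E♭ F♭ G♭ A♭ B𝄫 C.
So we need the interval from E♭ up to A♭.
From E♭ to A♭ is 5 semitones, exactly the perfect fourth.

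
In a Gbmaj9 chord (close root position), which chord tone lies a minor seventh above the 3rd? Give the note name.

The chord tones of Gb major ninth are Gb-Bb-Db-F-Ab.
The 3rd is Bb. A minor seventh above Bb is Ab.
Ab is the chord's 9th.

Ab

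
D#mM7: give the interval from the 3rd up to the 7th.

The chord tones of D#m(maj7) (D# minor-major seventh) are D#-F#-A#-C##.
That puts F# below C##.
F# up to C## is 8 semitones, a half step wider than a perfect fifth, so the interval is augmented.

augmented fifth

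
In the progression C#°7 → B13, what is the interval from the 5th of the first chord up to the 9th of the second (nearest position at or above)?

The 5th of C#°7 is G; the 9th of B13 is C#.
4 letter names make it a fourth; at 6 semitones (a half step wider than perfect) the quality is augmented.

augmented fourth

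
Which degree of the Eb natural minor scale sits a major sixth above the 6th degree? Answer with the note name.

Ab

The scale is Eb F Gb Ab Bb Cb Db.
The 6th degree is Cb; a major sixth above that is Ab — scale degree 4.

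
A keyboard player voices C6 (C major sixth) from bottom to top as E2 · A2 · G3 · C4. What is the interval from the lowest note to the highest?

The outer voices are E2 and C4.
13 letter names make it a thirteenth; at 20 semitones (a half step narrower than major) the quality is minor.

minor thirteenth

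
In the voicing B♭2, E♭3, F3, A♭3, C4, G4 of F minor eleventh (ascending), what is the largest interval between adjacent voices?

perfect fifth

Adjacent intervals: B♭2→E♭3 = perfect fourth; E♭3→F3 = major second; F3→A♭3 = minor third; A♭3→C4 = major third; C4→G4 = perfect fifth.
The largest is C4 to G4, a perfect fifth (7 semitones).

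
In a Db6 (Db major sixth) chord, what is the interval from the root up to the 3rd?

M3

The chord tones of Db6 (Db major sixth) are Db–F–Ab–Bb.
The root is Db and the 3rd is F.
From Db to F is 4 semitones, exactly the major third.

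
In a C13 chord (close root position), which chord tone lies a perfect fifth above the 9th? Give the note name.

Spelling the chord: C, E, G, Bb, D, A.
The 9th is D. A perfect fifth above D is A.
A is the chord's 13th.

A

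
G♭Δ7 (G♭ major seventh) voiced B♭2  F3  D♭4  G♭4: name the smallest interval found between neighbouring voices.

perfect fourth

Adjacent intervals: B♭2→F3 = perfect fifth; F3→D♭4 = minor sixth; D♭4→G♭4 = perfect fourth.
The smallest is D♭4 to G♭4, a perfect fourth (5 semitones).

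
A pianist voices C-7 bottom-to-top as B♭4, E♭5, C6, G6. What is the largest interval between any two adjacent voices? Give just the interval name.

Adjacent intervals: B♭4→E♭5 = perfect fourth; E♭5→C6 = major sixth; C6→G6 = perfect fifth.
The largest is E♭5 to C6, a major sixth (9 semitones).

major sixth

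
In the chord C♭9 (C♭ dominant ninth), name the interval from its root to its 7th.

C♭9 (C♭ dominant ninth): C♭–E♭–G♭–B𝄫–D♭.
So we need the interval from C♭ up to B𝄫.
C♭ up to B𝄫 is 10 semitones, a half step narrower than a major seventh, so the interval is minor.

minor seventh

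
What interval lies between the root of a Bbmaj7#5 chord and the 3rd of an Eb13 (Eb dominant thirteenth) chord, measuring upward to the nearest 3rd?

Bbmaj7#5 has Bb as its root, and Eb13 (Eb dominant thirteenth) has G as its 3rd.
Bb up to G spans 6 letter names and 9 semitones — a major sixth.

major sixth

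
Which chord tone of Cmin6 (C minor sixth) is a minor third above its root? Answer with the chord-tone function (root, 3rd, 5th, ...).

3rd

Spelling the chord: C–Eb–G–A.
The root is C. A minor third above C is Eb.
Eb is the chord's 3rd.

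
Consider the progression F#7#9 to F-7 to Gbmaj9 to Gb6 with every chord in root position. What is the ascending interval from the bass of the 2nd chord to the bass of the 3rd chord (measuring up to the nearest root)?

m2

The roots are F and Gb.
From F to Gb: 1 semitone over a second = minor.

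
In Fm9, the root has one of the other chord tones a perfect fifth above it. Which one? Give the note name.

C

The chord tones of F minor ninth are F, Ab, C, Eb, G.
The root is F. A perfect fifth above F is C.
C is the chord's 5th.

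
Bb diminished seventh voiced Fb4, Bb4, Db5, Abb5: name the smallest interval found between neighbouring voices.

m3

Adjacent intervals: Fb4→Bb4 = augmented fourth; Bb4→Db5 = minor third; Db5→Abb5 = diminished fifth.
The smallest is Bb4 to Db5, a minor third (3 semitones).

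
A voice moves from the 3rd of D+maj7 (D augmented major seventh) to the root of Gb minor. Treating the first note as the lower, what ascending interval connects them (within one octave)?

diminished 2nd

The 3rd of D+maj7 (D augmented major seventh) is F#; the root of Gb minor is Gb.
F# up to Gb is 0 semitones, a whole step narrower than a major second, so the interval is diminished.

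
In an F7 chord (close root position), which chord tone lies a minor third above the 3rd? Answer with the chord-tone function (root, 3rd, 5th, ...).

5th

The chord tones of F7 are F-A-C-Eb.
The 3rd is A. A minor third above A is C.
C is the chord's 5th.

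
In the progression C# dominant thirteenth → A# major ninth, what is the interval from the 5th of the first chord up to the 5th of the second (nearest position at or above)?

C# dominant thirteenth has G# as its 5th, and A# major ninth has E# as its 5th.
G# up to E# spans 6 letter names and 9 semitones — a major sixth.

major sixth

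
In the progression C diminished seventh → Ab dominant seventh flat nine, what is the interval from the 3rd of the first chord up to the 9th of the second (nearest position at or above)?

The 3rd of C diminished seventh is Eb; the 9th of Ab dominant seventh flat nine is Bbb.
Eb up to Bbb is 6 semitones, a half step narrower than a perfect fifth, so the interval is diminished.

d5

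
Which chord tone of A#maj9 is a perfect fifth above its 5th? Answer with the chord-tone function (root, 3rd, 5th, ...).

The chord tones of A#maj9 are A# C## E# G## B#.
The 5th is E#. A perfect fifth above E# is B#.
B# is the chord's 9th.

9th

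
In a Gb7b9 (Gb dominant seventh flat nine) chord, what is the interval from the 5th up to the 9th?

diminished fifth

Spelling the chord: Gb–Bb–Db–Fb–Abb.
The 5th is Db and the 9th is Abb.
From Db to Abb: 6 semitones over a fifth = diminished.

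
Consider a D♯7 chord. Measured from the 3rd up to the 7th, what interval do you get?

The chord tones of D♯ dominant seventh are D♯ F𝄪 A♯ C♯.
So we need the interval from F𝄪 up to C♯.
5 letter names make it a fifth; at 6 semitones (a half step narrower than perfect) the quality is diminished.

diminished 5th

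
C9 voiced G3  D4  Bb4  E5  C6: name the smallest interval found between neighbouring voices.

augmented fourth

Adjacent intervals: G3→D4 = perfect fifth; D4→Bb4 = minor sixth; Bb4→E5 = augmented fourth; E5→C6 = minor sixth.
The smallest is Bb4 to E5, an augmented fourth (6 semitones).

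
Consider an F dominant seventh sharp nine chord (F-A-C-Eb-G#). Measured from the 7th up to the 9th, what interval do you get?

augmented 3rd

The 7th is Eb and the 9th is G#.
3 letter names make it a third; at 5 semitones (a half step wider than major) the quality is augmented.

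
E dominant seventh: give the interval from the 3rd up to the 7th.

E7 (E dominant seventh): E, G#, B, D.
3rd = G#; 7th = D.
5 letter names make it a fifth; at 6 semitones (a half step narrower than perfect) the quality is diminished.

d5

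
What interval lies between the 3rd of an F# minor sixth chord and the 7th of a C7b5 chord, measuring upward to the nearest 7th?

The 3rd of F# minor sixth is A; the 7th of C7b5 is Bb.
A up to Bb is 1 semitone, a half step narrower than a major second, so the interval is minor.

minor 2nd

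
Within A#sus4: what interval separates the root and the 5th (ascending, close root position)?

P5

Spelling the chord: A#, D#, E#.
Root = A#; 5th = E#.
A# up to E# spans 5 letter names and 7 semitones — a perfect fifth.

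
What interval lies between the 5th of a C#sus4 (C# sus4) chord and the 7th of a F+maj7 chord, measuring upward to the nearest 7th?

minor sixth

The 5th of C#sus4 (C# sus4) is G#; the 7th of F+maj7 is E.
From G# to E: 8 semitones over a sixth = minor.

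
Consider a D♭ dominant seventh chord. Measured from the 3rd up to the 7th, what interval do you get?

d5

Spelling the chord: D♭-F-A♭-C♭.
That puts F below C♭.
F up to C♭ is 6 semitones, a half step narrower than a perfect fifth, so the interval is diminished.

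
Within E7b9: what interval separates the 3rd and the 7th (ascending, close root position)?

E7b9 is spelled E–G♯–B–D–F.
That puts G♯ below D.
From G♯ to D: 6 semitones over a fifth = diminished.

d5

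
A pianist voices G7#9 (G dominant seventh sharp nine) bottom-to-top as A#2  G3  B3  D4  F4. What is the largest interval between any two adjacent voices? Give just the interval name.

Adjacent intervals: A#2→G3 = diminished seventh; G3→B3 = major third; B3→D4 = minor third; D4→F4 = minor third.
The largest is A#2 to G3, a diminished seventh (9 semitones).

diminished seventh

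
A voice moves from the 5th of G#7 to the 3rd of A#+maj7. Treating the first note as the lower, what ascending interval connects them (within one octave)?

The 5th of G#7 is D#; the 3rd of A#+maj7 is C##.
Counting 7 letters and 11 half steps from D# gives a major seventh.

major seventh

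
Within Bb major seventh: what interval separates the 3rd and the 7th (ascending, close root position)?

Spelling the chord: Bb–D–F–A.
3rd = D; 7th = A.
Counting 5 letters and 7 half steps from D gives a perfect fifth.

perfect 5th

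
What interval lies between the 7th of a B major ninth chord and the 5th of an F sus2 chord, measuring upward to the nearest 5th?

diminished third

The 7th of B major ninth is A#; the 5th of F sus2 is C.
3 letter names make it a third; at 2 semitones (a whole step narrower than major) the quality is diminished.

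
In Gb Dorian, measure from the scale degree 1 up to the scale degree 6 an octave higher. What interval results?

Gb dorian: Gb Ab Bbb Cb Db Eb Fb.
Scale degree 1 = Gb; 6th scale degree (up an octave) = Eb.
Gb up to Eb spans 13 letter names and 21 semitones — a major thirteenth.

M13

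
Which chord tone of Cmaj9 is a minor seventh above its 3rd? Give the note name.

D

The chord tones of Cmaj9 are C-E-G-B-D.
The 3rd is E. A minor seventh above E is D.
D is the chord's 9th.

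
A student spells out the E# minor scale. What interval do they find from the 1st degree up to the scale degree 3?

Spelling the E# minor scale: E# F## G# A# B# C# D#.
So we need the interval from E# up to G#.
E# up to G# is 3 semitones, a half step narrower than a major third, so the interval is minor.

minor third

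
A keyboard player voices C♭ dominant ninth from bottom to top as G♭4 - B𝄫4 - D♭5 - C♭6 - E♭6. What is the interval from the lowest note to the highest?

major 13th

The outer voices are G♭4 and E♭6.
From G♭ to E♭ is 21 semitones, exactly the major thirteenth.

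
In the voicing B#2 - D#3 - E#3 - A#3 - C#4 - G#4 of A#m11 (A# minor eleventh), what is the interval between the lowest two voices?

minor third

Those voices are B#2 and D#3.
B# up to D# is 3 semitones, a half step narrower than a major third, so the interval is minor.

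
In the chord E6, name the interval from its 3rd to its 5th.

The chord tones of E6 are E-G#-B-C#.
3rd = G#; 5th = B.
From G# to B: 3 semitones over a third = minor.

minor 3rd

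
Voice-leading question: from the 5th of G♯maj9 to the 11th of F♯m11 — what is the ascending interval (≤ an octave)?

The 5th of G♯maj9 is D♯; the 11th of F♯m11 is B.
From D♯ to B: 8 semitones over a sixth = minor.

minor sixth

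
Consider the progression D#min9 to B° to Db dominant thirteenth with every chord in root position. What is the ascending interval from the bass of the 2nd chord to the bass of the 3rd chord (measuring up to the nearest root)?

The roots are B and Db.
3 letter names make it a third; at 2 semitones (a whole step narrower than major) the quality is diminished.

diminished 3rd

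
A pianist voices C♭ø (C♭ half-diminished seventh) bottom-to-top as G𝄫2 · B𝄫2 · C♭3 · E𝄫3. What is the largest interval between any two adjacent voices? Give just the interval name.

Adjacent intervals: G𝄫2→B𝄫2 = major third; B𝄫2→C♭3 = major second; C♭3→E𝄫3 = minor third.
The largest is G𝄫2 to B𝄫2, a major third (4 semitones).

M3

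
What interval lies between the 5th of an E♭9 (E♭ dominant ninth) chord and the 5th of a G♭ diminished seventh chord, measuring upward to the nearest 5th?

The 5th of E♭9 (E♭ dominant ninth) is B♭; the 5th of G♭ diminished seventh is D𝄫.
From B♭ to D𝄫: 2 semitones over a third = diminished.

diminished 3rd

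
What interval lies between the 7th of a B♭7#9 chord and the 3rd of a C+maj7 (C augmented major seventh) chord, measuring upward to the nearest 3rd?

B♭7#9 has A♭ as its 7th, and C+maj7 (C augmented major seventh) has E as its 3rd.
A♭ up to E is 8 semitones, a half step wider than a perfect fifth, so the interval is augmented.

augmented 5th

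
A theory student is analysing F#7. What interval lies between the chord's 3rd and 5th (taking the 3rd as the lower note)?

Spelling the chord: F#–A#–C#–E.
The 3rd is A# and the 5th is C#.
A# up to C# is 3 semitones, a half step narrower than a major third, so the interval is minor.

minor third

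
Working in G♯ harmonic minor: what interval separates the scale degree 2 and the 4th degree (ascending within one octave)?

Spelling G♯ harmonic minor: G♯ A♯ B C♯ D♯ E F𝄪.
That puts A♯ below C♯.
3 letter names make it a third; at 3 semitones (a half step narrower than major) the quality is minor.

m3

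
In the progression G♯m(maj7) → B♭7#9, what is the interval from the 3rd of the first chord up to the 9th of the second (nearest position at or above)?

major second

G♯m(maj7) has B as its 3rd, and B♭7#9 has C♯ as its 9th.
From B to C♯ is 2 semitones, exactly the major second.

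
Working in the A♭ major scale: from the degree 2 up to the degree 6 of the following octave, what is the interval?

perfect twelfth

A♭ major: A♭ B♭ C D♭ E♭ F G.
Degree 2 = B♭; 6th scale degree (up an octave) = F.
Counting 12 letters and 19 half steps from B♭ gives a perfect twelfth.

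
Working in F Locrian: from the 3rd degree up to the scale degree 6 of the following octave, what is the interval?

P11

The scale runs F G♭ A♭ B♭ C♭ D♭ E♭.
The 3rd degree is A♭ and the 6th scale degree (up an octave) is D♭.
Counting 11 letters and 17 half steps from A♭ gives a perfect eleventh.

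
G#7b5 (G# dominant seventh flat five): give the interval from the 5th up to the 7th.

major 3rd

The chord tones of G# dominant seventh flat five are G#–B#–D–F#.
5th = D; 7th = F#.
Counting 3 letters and 4 half steps from D gives a major third.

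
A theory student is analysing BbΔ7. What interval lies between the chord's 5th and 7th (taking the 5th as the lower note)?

major third

Spelling the chord: Bb-D-F-A.
So we need the interval from F up to A.
Counting 3 letters and 4 half steps from F gives a major third.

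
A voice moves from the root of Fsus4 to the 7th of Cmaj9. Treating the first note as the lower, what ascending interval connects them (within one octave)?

Fsus4 has F as its root, and Cmaj9 has B as its 7th.
F up to B is 6 semitones, a half step wider than a perfect fourth, so the interval is augmented.

augmented 4th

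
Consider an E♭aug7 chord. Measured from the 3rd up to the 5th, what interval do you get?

major third

The chord tones of E♭aug7 (E♭ augmented seventh) are E♭, G, B, D♭.
So we need the interval from G up to B.
Counting 3 letters and 4 half steps from G gives a major third.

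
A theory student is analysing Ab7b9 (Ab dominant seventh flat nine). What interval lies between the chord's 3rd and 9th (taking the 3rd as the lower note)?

Ab7b9 (Ab dominant seventh flat nine): Ab-C-Eb-Gb-Bbb.
That puts C below Bbb.
7 letter names make it a seventh; at 9 semitones (a whole step narrower than major) the quality is diminished.

diminished seventh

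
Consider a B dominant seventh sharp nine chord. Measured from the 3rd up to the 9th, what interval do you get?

B7#9 is spelled B-D#-F#-A-C##.
So we need the interval from D# up to C##.
D# up to C## spans 7 letter names and 11 semitones — a major seventh.

major seventh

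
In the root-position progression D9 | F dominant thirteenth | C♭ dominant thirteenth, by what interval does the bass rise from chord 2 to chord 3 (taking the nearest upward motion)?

diminished fifth

The roots are F and C♭.
F up to C♭ is 6 semitones, a half step narrower than a perfect fifth, so the interval is diminished.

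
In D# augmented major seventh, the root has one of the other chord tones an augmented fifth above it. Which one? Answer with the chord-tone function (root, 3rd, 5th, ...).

D#maj7#5: D#–F##–A##–C##.
The root is D#. An augmented fifth above D# is A##.
A## is the chord's 5th.

5th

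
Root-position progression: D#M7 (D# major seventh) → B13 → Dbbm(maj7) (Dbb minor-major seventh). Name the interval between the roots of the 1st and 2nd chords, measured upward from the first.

minor sixth

The roots are D# and B.
D# up to B is 8 semitones, a half step narrower than a major sixth, so the interval is minor.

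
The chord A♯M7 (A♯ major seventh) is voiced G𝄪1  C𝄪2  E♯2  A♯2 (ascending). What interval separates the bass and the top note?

minor ninth

The outer voices are G𝄪1 and A♯2.
G𝄪 up to A♯ is 13 semitones, a half step narrower than a major ninth, so the interval is minor.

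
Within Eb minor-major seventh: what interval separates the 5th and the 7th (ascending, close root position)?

major 3rd

EbmM7 is spelled Eb Gb Bb D.
That puts Bb below D.
From Bb to D is 4 semitones, exactly the major third.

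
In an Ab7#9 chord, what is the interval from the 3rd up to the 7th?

Spelling the chord: Ab-C-Eb-Gb-B.
That puts C below Gb.
5 letter names make it a fifth; at 6 semitones (a half step narrower than perfect) the quality is diminished.

d5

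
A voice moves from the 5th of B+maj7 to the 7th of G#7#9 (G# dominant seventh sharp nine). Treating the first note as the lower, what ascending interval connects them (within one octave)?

B+maj7 has F## as its 5th, and G#7#9 (G# dominant seventh sharp nine) has F# as its 7th.
F## up to F# is 11 semitones, a half step narrower than a perfect octave, so the interval is diminished.

diminished 8th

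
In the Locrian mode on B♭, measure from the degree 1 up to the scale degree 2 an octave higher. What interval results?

B♭ locrian: B♭ C♭ D♭ E♭ F♭ G♭ A♭.
The degree 1 is B♭ and the 2nd scale degree (up an octave) is C♭.
From B♭ to C♭: 13 semitones over a ninth = minor.

minor ninth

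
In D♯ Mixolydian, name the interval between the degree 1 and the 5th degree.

The scale runs D♯ E♯ F𝄪 G♯ A♯ B♯ C♯.
The degree 1 is D♯ and the 5th scale degree is A♯.
From D♯ to A♯ is 7 semitones, exactly the perfect fifth.

perfect fifth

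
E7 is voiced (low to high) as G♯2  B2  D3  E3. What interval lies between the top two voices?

Those voices are D3 and E3.
D up to E spans 2 letter names and 2 semitones — a major second.

major second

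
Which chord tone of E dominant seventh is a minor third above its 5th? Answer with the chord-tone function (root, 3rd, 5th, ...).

The chord tones of E dominant seventh are E–G♯–B–D.
The 5th is B. A minor third above B is D.
D is the chord's 7th.

7th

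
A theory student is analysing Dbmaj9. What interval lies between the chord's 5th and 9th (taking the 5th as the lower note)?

The chord tones of Dbmaj9 are Db–F–Ab–C–Eb.
The 5th is Ab and the 9th is Eb.
Counting 5 letters and 7 half steps from Ab gives a perfect fifth.

perfect 5th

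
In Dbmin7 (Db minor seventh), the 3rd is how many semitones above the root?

3

Db minor seventh is spelled Db Fb Ab Cb.
Db to Fb is a minor third: 3 semitones.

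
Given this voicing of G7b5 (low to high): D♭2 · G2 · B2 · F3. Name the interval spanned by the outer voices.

M10

The outer voices are D♭2 and F3.
D♭ up to F spans 10 letter names and 16 semitones — a major tenth.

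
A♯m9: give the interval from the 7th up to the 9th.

A♯min9 is spelled A♯ C♯ E♯ G♯ B♯.
7th = G♯; 9th = B♯.
Counting 3 letters and 4 half steps from G♯ gives a major third.

major third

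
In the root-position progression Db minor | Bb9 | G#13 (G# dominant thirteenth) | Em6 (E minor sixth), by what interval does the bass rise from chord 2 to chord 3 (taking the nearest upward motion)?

augmented sixth

The roots are Bb and G#.
Bb up to G# is 10 semitones, a half step wider than a major sixth, so the interval is augmented.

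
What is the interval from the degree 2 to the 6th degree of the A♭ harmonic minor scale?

Spelling the A♭ harmonic minor scale: A♭ B♭ C♭ D♭ E♭ F♭ G.
Degree 2 = B♭; 6th degree = F♭.
B♭ up to F♭ is 6 semitones, a half step narrower than a perfect fifth, so the interval is diminished.

diminished 5th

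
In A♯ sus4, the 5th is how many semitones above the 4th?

2

The chord tones of A♯sus4 (A♯ sus4) are A♯, D♯, E♯.
D♯ to E♯ is a major second: 2 semitones.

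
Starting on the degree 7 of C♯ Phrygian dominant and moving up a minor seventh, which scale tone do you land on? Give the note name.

A

The scale is C♯ D E♯ F♯ G♯ A B.
The degree 7 is B; a minor seventh above that is A — scale degree 6.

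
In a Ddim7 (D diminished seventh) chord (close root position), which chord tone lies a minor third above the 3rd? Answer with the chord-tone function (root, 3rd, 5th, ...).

5th

The chord tones of D diminished seventh are D, F, Ab, Cb.
The 3rd is F. A minor third above F is Ab.
Ab is the chord's 5th.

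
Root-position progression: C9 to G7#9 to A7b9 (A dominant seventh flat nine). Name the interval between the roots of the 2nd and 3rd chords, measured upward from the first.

major second

The roots are G and A.
G up to A spans 2 letter names and 2 semitones — a major second.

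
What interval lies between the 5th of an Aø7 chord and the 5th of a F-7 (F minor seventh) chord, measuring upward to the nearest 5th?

Aø7 has Eb as its 5th, and F-7 (F minor seventh) has C as its 5th.
Eb up to C spans 6 letter names and 9 semitones — a major sixth.

major 6th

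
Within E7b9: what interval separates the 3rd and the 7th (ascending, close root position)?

E7b9 is spelled E–G#–B–D–F.
So we need the interval from G# up to D.
G# up to D is 6 semitones, a half step narrower than a perfect fifth, so the interval is diminished.

diminished 5th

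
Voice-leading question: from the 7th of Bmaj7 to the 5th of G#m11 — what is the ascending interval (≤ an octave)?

perfect 4th

Bmaj7 has A# as its 7th, and G#m11 has D# as its 5th.
Counting 4 letters and 5 half steps from A# gives a perfect fourth.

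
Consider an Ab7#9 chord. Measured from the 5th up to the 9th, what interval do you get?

augmented 5th

Ab7#9: Ab C Eb Gb B.
The 5th is Eb and the 9th is B.
From Eb to B: 8 semitones over a fifth = augmented.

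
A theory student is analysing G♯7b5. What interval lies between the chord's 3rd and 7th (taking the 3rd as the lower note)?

diminished fifth

G♯7b5 (G♯ dominant seventh flat five) is spelled G♯–B♯–D–F♯.
So we need the interval from B♯ up to F♯.
5 letter names make it a fifth; at 6 semitones (a half step narrower than perfect) the quality is diminished.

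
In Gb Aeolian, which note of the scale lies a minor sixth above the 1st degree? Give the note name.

Ebb

The scale is Gb Ab Bbb Cb Db Ebb Fb.
The 1st degree is Gb; a minor sixth above that is Ebb — scale degree 6.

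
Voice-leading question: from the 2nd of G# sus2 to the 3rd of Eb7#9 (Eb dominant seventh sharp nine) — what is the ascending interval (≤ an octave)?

diminished seventh

G# sus2 has A# as its 2nd, and Eb7#9 (Eb dominant seventh sharp nine) has G as its 3rd.
From A# to G: 9 semitones over a seventh = diminished.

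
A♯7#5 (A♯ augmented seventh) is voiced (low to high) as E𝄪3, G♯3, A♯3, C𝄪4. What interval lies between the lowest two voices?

diminished third

Those voices are E𝄪3 and G♯3.
3 letter names make it a third; at 2 semitones (a whole step narrower than major) the quality is diminished.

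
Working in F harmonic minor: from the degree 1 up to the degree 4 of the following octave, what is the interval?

The scale runs F G Ab Bb C Db E.
The degree 1 is F and the scale degree 4 (up an octave) is Bb.
F up to Bb spans 11 letter names and 17 semitones — a perfect eleventh.

perfect eleventh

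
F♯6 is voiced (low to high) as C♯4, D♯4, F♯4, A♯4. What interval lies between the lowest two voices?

Those voices are C♯4 and D♯4.
From C♯ to D♯ is 2 semitones, exactly the major second.

major second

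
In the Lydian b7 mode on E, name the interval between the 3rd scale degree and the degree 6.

perfect fourth

The scale runs E F♯ G♯ A♯ B C♯ D.
So we need the interval from G♯ up to C♯.
Counting 4 letters and 5 half steps from G♯ gives a perfect fourth.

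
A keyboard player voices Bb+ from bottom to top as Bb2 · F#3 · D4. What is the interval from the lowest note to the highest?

major 10th

The outer voices are Bb2 and D4.
From Bb to D is 16 semitones, exactly the major tenth.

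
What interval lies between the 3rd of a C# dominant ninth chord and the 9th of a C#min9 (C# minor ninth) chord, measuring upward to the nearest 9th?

minor seventh

C# dominant ninth has E# as its 3rd, and C#min9 (C# minor ninth) has D# as its 9th.
E# up to D# is 10 semitones, a half step narrower than a major seventh, so the interval is minor.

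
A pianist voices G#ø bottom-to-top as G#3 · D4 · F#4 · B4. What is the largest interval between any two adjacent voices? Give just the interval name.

diminished fifth

Adjacent intervals: G#3→D4 = diminished fifth; D4→F#4 = major third; F#4→B4 = perfect fourth.
The largest is G#3 to D4, a diminished fifth (6 semitones).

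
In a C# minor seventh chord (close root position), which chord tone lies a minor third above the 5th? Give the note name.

C# minor seventh is spelled C#–E–G#–B.
The 5th is G#. A minor third above G# is B.
B is the chord's 7th.

B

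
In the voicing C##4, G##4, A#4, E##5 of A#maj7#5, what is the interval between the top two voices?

augmented fifth

Those voices are A#4 and E##5.
From A# to E##: 8 semitones over a fifth = augmented.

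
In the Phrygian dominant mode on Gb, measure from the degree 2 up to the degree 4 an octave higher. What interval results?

major tenth

Spelling the Phrygian dominant mode on Gb: Gb Abb Bb Cb Db Ebb Fb.
That puts Abb below Cb.
From Abb to Cb is 16 semitones, exactly the major tenth.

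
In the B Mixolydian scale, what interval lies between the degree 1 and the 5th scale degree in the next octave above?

Spelling the B Mixolydian scale: B C# D# E F# G# A.
That puts B below F#.
Counting 12 letters and 19 half steps from B gives a perfect twelfth.

P12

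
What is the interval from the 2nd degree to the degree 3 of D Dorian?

Spelling D Dorian: D E F G A B C.
So we need the interval from E up to F.
2 letter names make it a second; at 1 semitone (a half step narrower than major) the quality is minor.

minor second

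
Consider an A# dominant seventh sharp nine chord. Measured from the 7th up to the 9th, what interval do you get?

A3

A#7#9 is spelled A#, C##, E#, G#, B##.
7th = G#; 9th = B##.
G# up to B## is 5 semitones, a half step wider than a major third, so the interval is augmented.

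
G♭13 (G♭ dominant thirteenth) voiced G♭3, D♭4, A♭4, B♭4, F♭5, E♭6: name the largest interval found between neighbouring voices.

M7

Adjacent intervals: G♭3→D♭4 = perfect fifth; D♭4→A♭4 = perfect fifth; A♭4→B♭4 = major second; B♭4→F♭5 = diminished fifth; F♭5→E♭6 = major seventh.
The largest is F♭5 to E♭6, a major seventh (11 semitones).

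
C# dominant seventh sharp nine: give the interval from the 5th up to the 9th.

augmented fifth

C#7#9: C#-E#-G#-B-D##.
5th = G#; 9th = D##.
From G# to D##: 8 semitones over a fifth = augmented.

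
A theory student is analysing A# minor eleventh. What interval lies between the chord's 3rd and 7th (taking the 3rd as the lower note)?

A#m11: A#, C#, E#, G#, B#, D#.
3rd = C#; 7th = G#.
From C# to G# is 7 semitones, exactly the perfect fifth.

perfect fifth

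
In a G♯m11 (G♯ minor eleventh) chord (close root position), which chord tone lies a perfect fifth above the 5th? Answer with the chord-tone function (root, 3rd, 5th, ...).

9th

Spelling the chord: G♯ B D♯ F♯ A♯ C♯.
The 5th is D♯. A perfect fifth above D♯ is A♯.
A♯ is the chord's 9th.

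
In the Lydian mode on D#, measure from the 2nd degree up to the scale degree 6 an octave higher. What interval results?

P12

The scale runs D# E# F## G## A# B# C##.
So we need the interval from E# up to B#.
From E# to B# is 19 semitones, exactly the perfect twelfth.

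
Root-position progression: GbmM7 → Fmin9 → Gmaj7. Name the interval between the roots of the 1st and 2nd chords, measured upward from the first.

major 7th

The roots are Gb and F.
Gb up to F spans 7 letter names and 11 semitones — a major seventh.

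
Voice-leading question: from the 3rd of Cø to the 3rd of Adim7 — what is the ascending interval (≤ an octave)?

major 6th

Cø has E♭ as its 3rd, and Adim7 has C as its 3rd.
E♭ up to C spans 6 letter names and 9 semitones — a major sixth.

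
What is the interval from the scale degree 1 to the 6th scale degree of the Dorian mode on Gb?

The scale runs Gb Ab Bbb Cb Db Eb Fb.
That puts Gb below Eb.
From Gb to Eb is 9 semitones, exactly the major sixth.

major sixth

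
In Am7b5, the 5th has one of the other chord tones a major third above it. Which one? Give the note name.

G

Am7b5 (A half-diminished seventh) is spelled A–C–Eb–G.
The 5th is Eb. A major third above Eb is G.
G is the chord's 7th.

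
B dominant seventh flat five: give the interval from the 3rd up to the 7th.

The chord tones of B7b5 are B-D#-F-A.
The 3rd is D# and the 7th is A.
From D# to A: 6 semitones over a fifth = diminished.
That tritone between 3rd and 7th is what gives the dominant seventh its pull toward resolution.

diminished fifth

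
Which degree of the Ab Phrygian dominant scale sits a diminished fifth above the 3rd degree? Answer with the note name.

The scale is Ab Bbb C Db Eb Fb Gb.
The 3rd degree is C; a diminished fifth above that is Gb — scale degree 7.

Gb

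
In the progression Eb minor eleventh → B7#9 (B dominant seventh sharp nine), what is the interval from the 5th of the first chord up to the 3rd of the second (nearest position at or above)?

augmented 3rd

Eb minor eleventh has Bb as its 5th, and B7#9 (B dominant seventh sharp nine) has D# as its 3rd.
Bb up to D# is 5 semitones, a half step wider than a major third, so the interval is augmented.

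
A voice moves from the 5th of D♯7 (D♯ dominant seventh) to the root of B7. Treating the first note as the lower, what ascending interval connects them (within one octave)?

D♯7 (D♯ dominant seventh) has A♯ as its 5th, and B7 has B as its root.
From A♯ to B: 1 semitone over a second = minor.

minor second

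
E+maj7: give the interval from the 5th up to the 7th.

minor third

The chord tones of E+maj7 are E–G♯–B♯–D♯.
5th = B♯; 7th = D♯.
From B♯ to D♯: 3 semitones over a third = minor.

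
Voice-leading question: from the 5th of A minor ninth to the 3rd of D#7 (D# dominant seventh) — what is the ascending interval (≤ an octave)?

The 5th of A minor ninth is E; the 3rd of D#7 (D# dominant seventh) is F##.
2 letter names make it a second; at 3 semitones (a half step wider than major) the quality is augmented.

A2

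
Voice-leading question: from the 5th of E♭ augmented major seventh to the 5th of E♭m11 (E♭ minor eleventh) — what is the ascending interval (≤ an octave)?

E♭ augmented major seventh has B as its 5th, and E♭m11 (E♭ minor eleventh) has B♭ as its 5th.
From B to B♭: 11 semitones over an octave = diminished.

diminished octave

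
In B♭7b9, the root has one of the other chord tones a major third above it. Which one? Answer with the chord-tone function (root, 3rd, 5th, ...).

B♭7b9 is spelled B♭, D, F, A♭, C♭.
The root is B♭. A major third above B♭ is D.
D is the chord's 3rd.

3rd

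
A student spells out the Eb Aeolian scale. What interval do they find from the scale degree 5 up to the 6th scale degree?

Eb natural minor: Eb F Gb Ab Bb Cb Db.
That puts Bb below Cb.
2 letter names make it a second; at 1 semitone (a half step narrower than major) the quality is minor.

m2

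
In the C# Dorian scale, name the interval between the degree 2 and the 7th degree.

minor 6th

Spelling the C# Dorian scale: C# D# E F# G# A# B.
Degree 2 = D#; 7th degree = B.
D# up to B is 8 semitones, a half step narrower than a major sixth, so the interval is minor.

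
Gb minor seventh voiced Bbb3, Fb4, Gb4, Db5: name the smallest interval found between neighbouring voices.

M2

Adjacent intervals: Bbb3→Fb4 = perfect fifth; Fb4→Gb4 = major second; Gb4→Db5 = perfect fifth.
The smallest is Fb4 to Gb4, a major second (2 semitones).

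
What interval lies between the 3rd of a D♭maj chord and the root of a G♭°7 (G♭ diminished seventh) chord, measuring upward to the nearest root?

minor 2nd

D♭maj has F as its 3rd, and G♭°7 (G♭ diminished seventh) has G♭ as its root.
From F to G♭: 1 semitone over a second = minor.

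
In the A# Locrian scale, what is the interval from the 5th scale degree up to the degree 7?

major third

The scale runs A# B C# D# E F# G#.
That puts E below G#.
E up to G# spans 3 letter names and 4 semitones — a major third.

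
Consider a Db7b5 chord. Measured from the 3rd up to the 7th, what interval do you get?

diminished fifth

Spelling the chord: Db, F, Abb, Cb.
So we need the interval from F up to Cb.
5 letter names make it a fifth; at 6 semitones (a half step narrower than perfect) the quality is diminished.
This 3–7 tritone is the characteristic tension at the heart of the dominant sound.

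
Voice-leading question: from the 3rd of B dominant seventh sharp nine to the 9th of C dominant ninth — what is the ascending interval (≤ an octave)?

d8

B dominant seventh sharp nine has D# as its 3rd, and C dominant ninth has D as its 9th.
D# up to D is 11 semitones, a half step narrower than a perfect octave, so the interval is diminished.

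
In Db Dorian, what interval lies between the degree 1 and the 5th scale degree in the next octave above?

perfect twelfth

Db dorian: Db Eb Fb Gb Ab Bb Cb.
That puts Db below Ab.
Db up to Ab spans 12 letter names and 19 semitones — a perfect twelfth.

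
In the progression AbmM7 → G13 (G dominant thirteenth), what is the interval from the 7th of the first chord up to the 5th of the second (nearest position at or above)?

The 7th of AbmM7 is G; the 5th of G13 (G dominant thirteenth) is D.
G up to D spans 5 letter names and 7 semitones — a perfect fifth.

perfect fifth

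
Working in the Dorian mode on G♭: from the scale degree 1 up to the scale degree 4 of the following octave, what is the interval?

Spelling the Dorian mode on G♭: G♭ A♭ B𝄫 C♭ D♭ E♭ F♭.
Scale degree 1 = G♭; 4th scale degree (up an octave) = C♭.
Counting 11 letters and 17 half steps from G♭ gives a perfect eleventh.

perfect eleventh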